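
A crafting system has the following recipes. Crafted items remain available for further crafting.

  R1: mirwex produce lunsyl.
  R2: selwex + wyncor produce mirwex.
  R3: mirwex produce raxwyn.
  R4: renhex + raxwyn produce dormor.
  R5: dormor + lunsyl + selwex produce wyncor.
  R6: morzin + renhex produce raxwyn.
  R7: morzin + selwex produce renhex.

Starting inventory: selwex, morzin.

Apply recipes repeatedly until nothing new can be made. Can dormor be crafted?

Yes

morzin + selwex → renhex (R7).
Using R6, morzin and renhex make raxwyn.
Using R4, renhex and raxwyn make dormor.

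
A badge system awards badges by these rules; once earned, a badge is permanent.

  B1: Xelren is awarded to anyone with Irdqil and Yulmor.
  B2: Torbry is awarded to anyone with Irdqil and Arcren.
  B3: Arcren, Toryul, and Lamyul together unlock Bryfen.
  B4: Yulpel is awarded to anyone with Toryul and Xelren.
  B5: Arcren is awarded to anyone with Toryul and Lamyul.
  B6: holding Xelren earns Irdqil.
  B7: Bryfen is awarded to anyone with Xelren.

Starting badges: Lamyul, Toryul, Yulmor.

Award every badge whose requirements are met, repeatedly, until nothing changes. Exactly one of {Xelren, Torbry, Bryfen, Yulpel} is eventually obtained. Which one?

With Toryul and Lamyul, Arcren is earned (B5).
With Arcren, Toryul, and Lamyul, Bryfen is earned (B3).
Torbry would need Irdqil and Arcren (B2), but Irdqil is never earned. Xelren would need Irdqil and Yulmor (B1), but Irdqil is never earned. Yulpel would need Toryul and Xelren (B4), but Xelren is never earned.

Bryfen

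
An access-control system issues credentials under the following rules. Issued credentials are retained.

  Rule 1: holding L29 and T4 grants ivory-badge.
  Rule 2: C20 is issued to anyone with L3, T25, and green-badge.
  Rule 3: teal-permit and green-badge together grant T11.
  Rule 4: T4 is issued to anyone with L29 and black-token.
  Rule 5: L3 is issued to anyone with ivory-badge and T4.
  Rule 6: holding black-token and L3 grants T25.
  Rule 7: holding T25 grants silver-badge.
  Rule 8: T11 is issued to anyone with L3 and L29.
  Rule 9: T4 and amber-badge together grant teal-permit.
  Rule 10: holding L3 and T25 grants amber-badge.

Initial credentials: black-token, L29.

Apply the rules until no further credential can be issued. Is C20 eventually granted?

No

C20 would need L3, T25, and green-badge (Rule 2), but green-badge is never granted.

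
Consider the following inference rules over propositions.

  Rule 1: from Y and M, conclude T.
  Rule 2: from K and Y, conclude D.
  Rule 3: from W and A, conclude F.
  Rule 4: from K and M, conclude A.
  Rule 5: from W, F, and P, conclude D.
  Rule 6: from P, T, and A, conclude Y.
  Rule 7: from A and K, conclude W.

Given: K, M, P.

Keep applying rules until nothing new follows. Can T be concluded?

T would need Y and M (Rule 1), but Y is never established.

No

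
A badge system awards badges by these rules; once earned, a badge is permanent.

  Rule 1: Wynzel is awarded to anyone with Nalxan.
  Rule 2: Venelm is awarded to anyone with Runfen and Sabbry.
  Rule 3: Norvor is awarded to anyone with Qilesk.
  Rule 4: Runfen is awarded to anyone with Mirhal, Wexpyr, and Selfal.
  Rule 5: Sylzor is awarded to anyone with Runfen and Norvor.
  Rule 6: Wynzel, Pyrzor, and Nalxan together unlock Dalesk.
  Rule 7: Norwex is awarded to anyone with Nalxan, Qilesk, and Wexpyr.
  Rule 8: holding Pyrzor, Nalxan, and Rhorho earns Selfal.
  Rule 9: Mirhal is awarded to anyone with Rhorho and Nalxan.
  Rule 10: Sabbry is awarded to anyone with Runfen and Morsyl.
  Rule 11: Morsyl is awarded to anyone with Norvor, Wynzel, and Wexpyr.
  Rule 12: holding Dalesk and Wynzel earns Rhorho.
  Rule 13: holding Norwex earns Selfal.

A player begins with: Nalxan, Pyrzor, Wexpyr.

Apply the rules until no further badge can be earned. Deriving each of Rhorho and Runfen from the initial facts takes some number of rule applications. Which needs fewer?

Rhorho

Rhorho: With Nalxan, Wynzel is earned (Rule 1). With Wynzel, Pyrzor, and Nalxan, Dalesk is earned (Rule 6). With Dalesk and Wynzel, Rhorho is earned (Rule 12). [3 rule applications]
Runfen: With Nalxan, Wynzel is earned (Rule 1). With Wynzel, Pyrzor, and Nalxan, Dalesk is earned (Rule 6). With Dalesk and Wynzel, Rhorho is earned (Rule 12). With Pyrzor, Nalxan, and Rhorho, Selfal is earned (Rule 8). With Rhorho and Nalxan, Mirhal is earned (Rule 9). With Mirhal, Wexpyr, and Selfal, Runfen is earned (Rule 4). [6 rule applications]
Rhorho needs fewer.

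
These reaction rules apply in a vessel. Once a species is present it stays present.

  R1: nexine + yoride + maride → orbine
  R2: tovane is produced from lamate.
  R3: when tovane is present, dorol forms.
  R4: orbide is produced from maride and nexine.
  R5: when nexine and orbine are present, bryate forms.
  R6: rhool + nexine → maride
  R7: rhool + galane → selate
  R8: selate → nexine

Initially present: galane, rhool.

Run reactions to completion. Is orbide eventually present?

rhool and galane present → selate forms (R7).
selate present → nexine forms (R8).
rhool and nexine present → maride forms (R6).
maride and nexine present → orbide forms (R4).

Yes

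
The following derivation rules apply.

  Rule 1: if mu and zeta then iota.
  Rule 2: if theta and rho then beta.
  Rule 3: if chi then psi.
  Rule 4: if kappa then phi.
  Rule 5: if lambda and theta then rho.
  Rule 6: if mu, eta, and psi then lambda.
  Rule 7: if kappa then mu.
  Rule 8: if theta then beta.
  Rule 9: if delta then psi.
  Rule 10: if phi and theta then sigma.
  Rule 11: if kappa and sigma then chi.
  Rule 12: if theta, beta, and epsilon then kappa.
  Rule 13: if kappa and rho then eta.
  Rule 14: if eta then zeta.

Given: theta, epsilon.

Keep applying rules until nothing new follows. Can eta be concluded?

No

eta would need kappa and rho (Rule 13), but rho is never established.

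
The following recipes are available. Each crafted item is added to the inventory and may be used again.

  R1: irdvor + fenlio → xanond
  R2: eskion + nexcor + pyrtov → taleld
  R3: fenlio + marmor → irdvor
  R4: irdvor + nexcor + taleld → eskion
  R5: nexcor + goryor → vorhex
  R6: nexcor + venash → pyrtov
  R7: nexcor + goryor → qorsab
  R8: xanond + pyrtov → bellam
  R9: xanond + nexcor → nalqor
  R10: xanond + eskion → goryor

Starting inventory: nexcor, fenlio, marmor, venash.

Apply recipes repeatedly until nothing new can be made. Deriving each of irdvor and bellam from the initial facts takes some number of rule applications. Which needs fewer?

irdvor

irdvor: fenlio + marmor → irdvor (R3). [1 rule application]
bellam: fenlio + marmor → irdvor (R3). nexcor + venash → pyrtov (R6). Using R1, irdvor and fenlio make xanond. Using R8, xanond and pyrtov make bellam. [4 rule applications]
irdvor needs fewer.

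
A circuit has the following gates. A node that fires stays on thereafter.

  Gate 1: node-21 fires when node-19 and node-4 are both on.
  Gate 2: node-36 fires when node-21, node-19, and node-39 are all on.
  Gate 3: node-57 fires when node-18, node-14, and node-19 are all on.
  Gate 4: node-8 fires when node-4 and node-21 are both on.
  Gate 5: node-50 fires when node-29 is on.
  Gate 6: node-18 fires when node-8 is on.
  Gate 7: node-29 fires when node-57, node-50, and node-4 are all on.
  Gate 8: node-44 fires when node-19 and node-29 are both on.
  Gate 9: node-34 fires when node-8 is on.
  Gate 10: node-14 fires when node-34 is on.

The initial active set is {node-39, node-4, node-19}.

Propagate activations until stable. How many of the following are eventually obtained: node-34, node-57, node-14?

node-19 and node-4 are on, so node-21 fires (Gate 1).
Gate 4: node-4 and node-21 on → node-8 on.
node-8 is on, so node-34 fires (Gate 9).
node-8 is on, so node-18 fires (Gate 6).
node-34 is on, so node-14 fires (Gate 10).
node-18, node-14, and node-19 are on, so node-57 fires (Gate 3).
node-34: reached.
node-57: reached.
node-14: reached.
All 3 are reached.

3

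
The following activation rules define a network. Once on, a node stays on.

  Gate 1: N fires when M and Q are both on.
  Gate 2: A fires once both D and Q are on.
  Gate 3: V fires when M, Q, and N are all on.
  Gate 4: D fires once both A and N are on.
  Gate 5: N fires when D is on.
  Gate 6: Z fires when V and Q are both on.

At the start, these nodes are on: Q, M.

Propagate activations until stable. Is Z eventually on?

M and Q are on, so N fires (Gate 1).
M, Q, and N are on, so V fires (Gate 3).
Gate 6: V and Q on → Z on.

Yes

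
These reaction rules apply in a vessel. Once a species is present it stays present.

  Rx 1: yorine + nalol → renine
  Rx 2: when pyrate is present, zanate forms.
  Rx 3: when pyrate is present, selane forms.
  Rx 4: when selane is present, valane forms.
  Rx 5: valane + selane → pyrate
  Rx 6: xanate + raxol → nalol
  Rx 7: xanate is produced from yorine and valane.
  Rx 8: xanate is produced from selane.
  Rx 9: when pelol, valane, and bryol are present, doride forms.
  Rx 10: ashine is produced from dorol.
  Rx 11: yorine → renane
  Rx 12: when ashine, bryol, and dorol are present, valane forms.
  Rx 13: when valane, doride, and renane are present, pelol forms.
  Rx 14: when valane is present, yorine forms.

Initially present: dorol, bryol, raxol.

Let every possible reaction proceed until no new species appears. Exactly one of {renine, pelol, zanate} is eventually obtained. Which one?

dorol present → ashine forms (Rx 10).
ashine, bryol, and dorol present → valane forms (Rx 12).
valane present → yorine forms (Rx 14).
yorine and valane present → xanate forms (Rx 7).
xanate and raxol present → nalol forms (Rx 6).
yorine and nalol present → renine forms (Rx 1).
zanate would need pyrate (Rx 2), but pyrate never forms. pelol would need valane, doride, and renane (Rx 13), but doride never forms.

renine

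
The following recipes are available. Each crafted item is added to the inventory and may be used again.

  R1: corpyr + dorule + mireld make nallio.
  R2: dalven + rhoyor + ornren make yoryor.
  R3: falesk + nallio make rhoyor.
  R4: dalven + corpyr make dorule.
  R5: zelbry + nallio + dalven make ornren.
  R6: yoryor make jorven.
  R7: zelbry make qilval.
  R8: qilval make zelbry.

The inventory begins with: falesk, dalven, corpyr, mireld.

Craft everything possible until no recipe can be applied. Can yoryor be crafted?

No

yoryor would need dalven, rhoyor, and ornren (R2), but ornren is never obtained.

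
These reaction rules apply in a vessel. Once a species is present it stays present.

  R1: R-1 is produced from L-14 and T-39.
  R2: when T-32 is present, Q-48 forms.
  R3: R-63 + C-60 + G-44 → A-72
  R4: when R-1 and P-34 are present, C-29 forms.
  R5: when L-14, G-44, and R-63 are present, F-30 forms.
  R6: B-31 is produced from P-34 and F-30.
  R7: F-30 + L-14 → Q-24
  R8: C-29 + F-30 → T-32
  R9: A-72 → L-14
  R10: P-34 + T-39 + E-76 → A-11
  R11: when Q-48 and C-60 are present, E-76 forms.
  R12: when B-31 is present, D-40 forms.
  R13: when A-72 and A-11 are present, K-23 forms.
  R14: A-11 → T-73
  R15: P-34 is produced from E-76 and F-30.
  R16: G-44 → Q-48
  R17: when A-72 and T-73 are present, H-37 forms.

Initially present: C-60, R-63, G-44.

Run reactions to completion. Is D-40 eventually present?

G-44 present → Q-48 forms (R16).
R-63, C-60, and G-44 present → A-72 forms (R3).
Q-48 and C-60 present → E-76 forms (R11).
A-72 present → L-14 forms (R9).
L-14, G-44, and R-63 present → F-30 forms (R5).
E-76 and F-30 present → P-34 forms (R15).
P-34 and F-30 present → B-31 forms (R6).
B-31 present → D-40 forms (R12).

Yes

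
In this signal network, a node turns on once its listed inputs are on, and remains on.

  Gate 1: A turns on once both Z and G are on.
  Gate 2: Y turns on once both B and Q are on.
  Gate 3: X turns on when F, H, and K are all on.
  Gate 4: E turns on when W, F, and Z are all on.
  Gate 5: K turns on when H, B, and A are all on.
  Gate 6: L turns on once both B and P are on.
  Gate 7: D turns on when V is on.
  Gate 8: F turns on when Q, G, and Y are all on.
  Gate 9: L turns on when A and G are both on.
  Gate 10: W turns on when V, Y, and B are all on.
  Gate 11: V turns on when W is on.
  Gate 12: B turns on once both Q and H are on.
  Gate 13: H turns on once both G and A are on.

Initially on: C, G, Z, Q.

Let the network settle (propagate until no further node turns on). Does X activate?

Gate 1: Z and G on → A on.
Gate 13: G and A on → H on.
Q and H are on, so B turns on (Gate 12).
Gate 5: H, B, and A on → K on.
B and Q are on, so Y turns on (Gate 2).
Gate 8: Q, G, and Y on → F on.
Gate 3: F, H, and K on → X on.

Yes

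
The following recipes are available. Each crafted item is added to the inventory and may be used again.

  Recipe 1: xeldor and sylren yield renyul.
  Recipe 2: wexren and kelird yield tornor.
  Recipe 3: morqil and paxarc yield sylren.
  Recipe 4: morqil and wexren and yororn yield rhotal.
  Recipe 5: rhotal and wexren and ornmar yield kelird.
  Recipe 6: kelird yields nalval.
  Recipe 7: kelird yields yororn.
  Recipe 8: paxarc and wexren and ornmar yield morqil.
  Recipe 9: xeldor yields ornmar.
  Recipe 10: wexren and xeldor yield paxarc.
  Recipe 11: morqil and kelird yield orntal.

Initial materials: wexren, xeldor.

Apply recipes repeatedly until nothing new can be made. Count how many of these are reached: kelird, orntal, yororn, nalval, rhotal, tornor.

kelird would need rhotal, wexren, and ornmar (Recipe 5), but rhotal is never obtained.
orntal would need morqil and kelird (Recipe 11), but kelird is never obtained.
yororn would need kelird (Recipe 7), but kelird is never obtained.
nalval would need kelird (Recipe 6), but kelird is never obtained.
rhotal would need morqil, wexren, and yororn (Recipe 4), but yororn is never obtained.
tornor would need wexren and kelird (Recipe 2), but kelird is never obtained.
None of the 6 are reached.

0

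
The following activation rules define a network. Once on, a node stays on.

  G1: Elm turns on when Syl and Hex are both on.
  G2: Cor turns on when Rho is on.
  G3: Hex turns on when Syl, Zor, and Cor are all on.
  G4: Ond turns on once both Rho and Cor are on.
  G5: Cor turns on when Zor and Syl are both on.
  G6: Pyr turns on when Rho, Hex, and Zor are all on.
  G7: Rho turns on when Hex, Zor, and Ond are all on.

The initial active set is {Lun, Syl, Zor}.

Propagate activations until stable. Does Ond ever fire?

Ond would need Rho and Cor (G4), but Rho never turns on.

No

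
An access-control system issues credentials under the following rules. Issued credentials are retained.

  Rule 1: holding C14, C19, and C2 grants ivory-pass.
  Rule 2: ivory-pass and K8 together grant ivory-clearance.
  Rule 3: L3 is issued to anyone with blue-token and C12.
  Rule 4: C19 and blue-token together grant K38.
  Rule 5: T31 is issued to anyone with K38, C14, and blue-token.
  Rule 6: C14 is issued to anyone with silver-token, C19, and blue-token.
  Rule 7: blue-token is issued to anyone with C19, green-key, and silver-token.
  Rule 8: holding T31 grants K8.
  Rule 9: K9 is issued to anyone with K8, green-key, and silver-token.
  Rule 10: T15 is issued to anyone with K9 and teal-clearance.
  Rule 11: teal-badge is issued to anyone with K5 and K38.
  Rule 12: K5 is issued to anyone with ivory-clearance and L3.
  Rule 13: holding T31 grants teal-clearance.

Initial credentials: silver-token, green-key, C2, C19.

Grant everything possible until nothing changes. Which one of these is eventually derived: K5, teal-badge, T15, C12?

Holding C19, green-key, and silver-token grants blue-token (Rule 7).
Holding silver-token, C19, and blue-token grants C14 (Rule 6).
Holding C19 and blue-token grants K38 (Rule 4).
Holding K38, C14, and blue-token grants T31 (Rule 5).
Holding T31 grants K8 (Rule 8).
Holding T31 grants teal-clearance (Rule 13).
Holding K8, green-key, and silver-token grants K9 (Rule 9).
Holding K9 and teal-clearance grants T15 (Rule 10).
K5 would need ivory-clearance and L3 (Rule 12), but L3 is never granted. No rule produces C12, and it is not given. teal-badge would need K5 and K38 (Rule 11), but K5 is never granted.

T15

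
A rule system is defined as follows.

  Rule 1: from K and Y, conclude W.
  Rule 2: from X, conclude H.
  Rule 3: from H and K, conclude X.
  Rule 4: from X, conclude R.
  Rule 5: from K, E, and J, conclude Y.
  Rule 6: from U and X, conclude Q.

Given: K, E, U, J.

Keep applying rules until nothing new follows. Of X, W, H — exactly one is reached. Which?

From K, E, and J, Rule 5 gives Y.
K and Y hold, so W follows (Rule 1).
X would need H and K (Rule 3), but H is never established. H would need X (Rule 2), but X is never established.

W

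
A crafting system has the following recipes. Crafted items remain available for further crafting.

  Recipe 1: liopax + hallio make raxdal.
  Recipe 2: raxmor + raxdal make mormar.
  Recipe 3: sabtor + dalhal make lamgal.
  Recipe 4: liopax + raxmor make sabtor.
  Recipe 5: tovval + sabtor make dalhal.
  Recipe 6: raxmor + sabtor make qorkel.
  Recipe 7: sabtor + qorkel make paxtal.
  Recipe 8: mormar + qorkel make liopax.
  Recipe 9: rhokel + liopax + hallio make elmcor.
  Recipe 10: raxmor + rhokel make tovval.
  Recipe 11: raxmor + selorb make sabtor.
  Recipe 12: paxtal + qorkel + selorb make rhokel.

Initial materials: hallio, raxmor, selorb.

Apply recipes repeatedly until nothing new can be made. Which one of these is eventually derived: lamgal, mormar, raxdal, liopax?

Using Recipe 11, raxmor and selorb make sabtor.
Using Recipe 6, raxmor and sabtor make qorkel.
sabtor + qorkel → paxtal (Recipe 7).
Using Recipe 12, paxtal, qorkel, and selorb make rhokel.
Using Recipe 10, raxmor and rhokel make tovval.
tovval + sabtor → dalhal (Recipe 5).
Using Recipe 3, sabtor and dalhal make lamgal.
liopax would need mormar and qorkel (Recipe 8), but mormar is never obtained. raxdal would need liopax and hallio (Recipe 1), but liopax is never obtained. mormar would need raxmor and raxdal (Recipe 2), but raxdal is never obtained.

lamgal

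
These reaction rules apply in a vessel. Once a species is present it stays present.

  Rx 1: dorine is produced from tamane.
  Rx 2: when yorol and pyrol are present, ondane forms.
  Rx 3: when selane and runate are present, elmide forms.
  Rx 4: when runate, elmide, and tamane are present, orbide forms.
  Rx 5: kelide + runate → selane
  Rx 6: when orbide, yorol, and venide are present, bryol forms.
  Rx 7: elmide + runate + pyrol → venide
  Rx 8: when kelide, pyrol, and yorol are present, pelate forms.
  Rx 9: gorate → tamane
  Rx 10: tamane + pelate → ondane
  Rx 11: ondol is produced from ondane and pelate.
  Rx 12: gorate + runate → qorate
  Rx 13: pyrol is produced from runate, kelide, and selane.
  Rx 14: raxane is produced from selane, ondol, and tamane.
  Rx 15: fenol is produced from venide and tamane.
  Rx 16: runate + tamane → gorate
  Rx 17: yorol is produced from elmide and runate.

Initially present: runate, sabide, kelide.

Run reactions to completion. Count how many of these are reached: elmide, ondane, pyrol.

kelide and runate present → selane forms (Rx 5).
runate, kelide, and selane present → pyrol forms (Rx 13).
selane and runate present → elmide forms (Rx 3).
elmide and runate present → yorol forms (Rx 17).
yorol and pyrol present → ondane forms (Rx 2).
elmide: reached.
ondane: reached.
pyrol: reached.
All 3 are reached.

3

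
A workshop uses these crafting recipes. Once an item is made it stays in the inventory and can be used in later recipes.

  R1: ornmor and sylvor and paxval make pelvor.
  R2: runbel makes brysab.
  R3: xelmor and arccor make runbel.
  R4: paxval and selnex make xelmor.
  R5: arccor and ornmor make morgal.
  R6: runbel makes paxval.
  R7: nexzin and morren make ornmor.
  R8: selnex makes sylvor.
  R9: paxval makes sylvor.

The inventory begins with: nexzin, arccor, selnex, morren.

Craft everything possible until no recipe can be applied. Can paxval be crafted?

No

paxval would need runbel (R6), but runbel is never obtained.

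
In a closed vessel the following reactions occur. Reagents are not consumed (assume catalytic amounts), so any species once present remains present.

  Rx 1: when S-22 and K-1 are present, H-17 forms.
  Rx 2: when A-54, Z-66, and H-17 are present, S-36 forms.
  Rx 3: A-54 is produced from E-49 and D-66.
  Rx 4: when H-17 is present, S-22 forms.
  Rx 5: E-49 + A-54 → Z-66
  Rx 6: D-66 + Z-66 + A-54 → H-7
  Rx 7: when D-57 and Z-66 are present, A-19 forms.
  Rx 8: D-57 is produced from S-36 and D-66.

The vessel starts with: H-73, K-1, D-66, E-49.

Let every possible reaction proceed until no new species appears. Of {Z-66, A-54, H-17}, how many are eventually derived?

E-49 and D-66 present → A-54 forms (Rx 3).
E-49 and A-54 present → Z-66 forms (Rx 5).
Z-66: reached.
A-54: reached.
H-17 would need S-22 and K-1 (Rx 1), but S-22 never forms.
Reached: Z-66 and A-54 — 2 of the 3.

2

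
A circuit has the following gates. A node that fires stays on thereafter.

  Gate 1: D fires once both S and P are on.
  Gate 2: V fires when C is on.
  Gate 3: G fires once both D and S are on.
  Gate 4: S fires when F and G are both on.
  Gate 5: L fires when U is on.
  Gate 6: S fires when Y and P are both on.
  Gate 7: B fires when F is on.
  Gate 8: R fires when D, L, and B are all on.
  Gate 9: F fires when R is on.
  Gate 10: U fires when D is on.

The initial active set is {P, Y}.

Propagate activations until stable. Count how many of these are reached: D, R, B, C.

1

Y and P are on, so S fires (Gate 6).
Gate 1: S and P on → D on.
D: reached.
R would need D, L, and B (Gate 8), but B never turns on.
B would need F (Gate 7), but F never turns on.
No rule produces C, and it is not given.
Reached: D — 1 of the 4.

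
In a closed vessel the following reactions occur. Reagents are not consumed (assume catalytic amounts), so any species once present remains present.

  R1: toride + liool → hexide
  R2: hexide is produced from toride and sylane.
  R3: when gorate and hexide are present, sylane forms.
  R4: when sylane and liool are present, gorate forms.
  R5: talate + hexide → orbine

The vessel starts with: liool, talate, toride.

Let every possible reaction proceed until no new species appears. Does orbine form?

Yes

toride and liool present → hexide forms (R1).
talate and hexide present → orbine forms (R5).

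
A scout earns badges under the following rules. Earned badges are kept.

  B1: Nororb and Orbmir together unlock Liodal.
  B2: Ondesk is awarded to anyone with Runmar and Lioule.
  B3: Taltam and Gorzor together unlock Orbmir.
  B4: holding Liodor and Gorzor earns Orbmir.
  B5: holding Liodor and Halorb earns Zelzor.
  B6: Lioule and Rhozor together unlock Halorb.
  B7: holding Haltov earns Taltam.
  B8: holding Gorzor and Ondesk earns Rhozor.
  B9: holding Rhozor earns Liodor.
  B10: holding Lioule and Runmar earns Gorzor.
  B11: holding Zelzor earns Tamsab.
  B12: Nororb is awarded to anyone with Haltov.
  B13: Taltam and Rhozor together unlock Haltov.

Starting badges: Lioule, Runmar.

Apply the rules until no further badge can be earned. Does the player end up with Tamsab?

Yes

With Lioule and Runmar, Gorzor is earned (B10).
With Runmar and Lioule, Ondesk is earned (B2).
With Gorzor and Ondesk, Rhozor is earned (B8).
With Lioule and Rhozor, Halorb is earned (B6).
With Rhozor, Liodor is earned (B9).
With Liodor and Halorb, Zelzor is earned (B5).
With Zelzor, Tamsab is earned (B11).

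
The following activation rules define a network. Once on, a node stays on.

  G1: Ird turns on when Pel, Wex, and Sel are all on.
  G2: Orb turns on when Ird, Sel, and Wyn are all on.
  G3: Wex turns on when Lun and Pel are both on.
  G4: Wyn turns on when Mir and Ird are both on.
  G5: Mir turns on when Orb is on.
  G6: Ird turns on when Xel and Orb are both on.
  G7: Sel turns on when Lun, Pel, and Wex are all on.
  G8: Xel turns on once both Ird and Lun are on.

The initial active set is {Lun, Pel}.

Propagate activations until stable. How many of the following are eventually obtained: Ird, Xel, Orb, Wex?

3

G3: Lun and Pel on → Wex on.
Lun, Pel, and Wex are on, so Sel turns on (G7).
Pel, Wex, and Sel are on, so Ird turns on (G1).
G8: Ird and Lun on → Xel on.
Ird: reached.
Xel: reached.
Orb would need Ird, Sel, and Wyn (G2), but Wyn never turns on.
Wex: reached.
Reached: Ird, Xel, and Wex — 3 of the 4.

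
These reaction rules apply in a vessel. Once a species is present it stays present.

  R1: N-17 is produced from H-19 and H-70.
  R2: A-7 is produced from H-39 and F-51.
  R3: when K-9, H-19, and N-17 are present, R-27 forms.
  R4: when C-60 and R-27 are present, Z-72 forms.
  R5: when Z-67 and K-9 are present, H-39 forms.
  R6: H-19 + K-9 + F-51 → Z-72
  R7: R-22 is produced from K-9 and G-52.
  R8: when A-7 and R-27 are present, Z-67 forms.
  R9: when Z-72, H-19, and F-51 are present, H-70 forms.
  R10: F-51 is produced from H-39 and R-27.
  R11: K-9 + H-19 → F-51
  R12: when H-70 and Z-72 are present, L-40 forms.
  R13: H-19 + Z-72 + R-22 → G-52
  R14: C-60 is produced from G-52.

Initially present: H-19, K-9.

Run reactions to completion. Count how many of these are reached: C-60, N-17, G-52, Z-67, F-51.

K-9 and H-19 present → F-51 forms (R11).
H-19, K-9, and F-51 present → Z-72 forms (R6).
Z-72, H-19, and F-51 present → H-70 forms (R9).
H-19 and H-70 present → N-17 forms (R1).
C-60 would need G-52 (R14), but G-52 never forms.
N-17: reached.
G-52 would need H-19, Z-72, and R-22 (R13), but R-22 never forms.
Z-67 would need A-7 and R-27 (R8), but A-7 never forms.
F-51: reached.
Reached: N-17 and F-51 — 2 of the 5.

2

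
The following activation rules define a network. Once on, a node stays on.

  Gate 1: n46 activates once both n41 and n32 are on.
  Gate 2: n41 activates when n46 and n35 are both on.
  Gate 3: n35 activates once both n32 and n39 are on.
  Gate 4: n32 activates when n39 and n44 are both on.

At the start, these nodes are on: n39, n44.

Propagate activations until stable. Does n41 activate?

n41 would need n46 and n35 (Gate 2), but n46 never turns on.

No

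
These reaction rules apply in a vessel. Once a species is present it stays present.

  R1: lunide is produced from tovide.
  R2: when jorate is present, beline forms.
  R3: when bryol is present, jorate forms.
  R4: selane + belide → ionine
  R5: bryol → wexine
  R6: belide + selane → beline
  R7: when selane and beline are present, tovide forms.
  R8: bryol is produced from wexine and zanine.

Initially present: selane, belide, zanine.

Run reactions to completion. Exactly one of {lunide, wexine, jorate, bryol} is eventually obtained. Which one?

belide and selane present → beline forms (R6).
selane and beline present → tovide forms (R7).
tovide present → lunide forms (R1).
bryol would need wexine and zanine (R8), but wexine never forms. wexine would need bryol (R5), but bryol never forms. jorate would need bryol (R3), but bryol never forms.

lunide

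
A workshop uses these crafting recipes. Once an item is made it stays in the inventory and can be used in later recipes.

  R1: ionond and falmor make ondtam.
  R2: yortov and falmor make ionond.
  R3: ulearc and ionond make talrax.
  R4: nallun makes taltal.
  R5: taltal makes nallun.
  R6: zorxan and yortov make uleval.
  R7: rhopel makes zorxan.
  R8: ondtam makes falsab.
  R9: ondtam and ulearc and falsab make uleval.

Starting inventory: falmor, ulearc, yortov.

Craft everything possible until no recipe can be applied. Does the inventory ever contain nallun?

No

nallun would need taltal (R5), but taltal is never obtained.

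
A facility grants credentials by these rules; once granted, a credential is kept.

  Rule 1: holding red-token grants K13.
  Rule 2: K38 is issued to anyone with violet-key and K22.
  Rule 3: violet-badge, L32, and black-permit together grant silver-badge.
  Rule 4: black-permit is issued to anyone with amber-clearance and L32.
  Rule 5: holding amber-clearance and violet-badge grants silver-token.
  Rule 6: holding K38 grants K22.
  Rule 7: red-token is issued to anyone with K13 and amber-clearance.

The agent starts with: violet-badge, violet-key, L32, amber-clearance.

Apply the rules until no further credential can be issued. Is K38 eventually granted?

K38 would need violet-key and K22 (Rule 2), but K22 is never granted.

No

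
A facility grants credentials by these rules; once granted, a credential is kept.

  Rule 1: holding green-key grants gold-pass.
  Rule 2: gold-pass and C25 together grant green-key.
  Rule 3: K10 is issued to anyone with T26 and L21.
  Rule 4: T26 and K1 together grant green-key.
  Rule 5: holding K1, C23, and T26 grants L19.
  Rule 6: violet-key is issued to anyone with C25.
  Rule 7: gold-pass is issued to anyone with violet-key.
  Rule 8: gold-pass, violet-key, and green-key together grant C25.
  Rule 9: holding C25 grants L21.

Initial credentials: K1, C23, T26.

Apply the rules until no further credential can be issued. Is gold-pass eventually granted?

Yes

Holding T26 and K1 grants green-key (Rule 4).
Holding green-key grants gold-pass (Rule 1).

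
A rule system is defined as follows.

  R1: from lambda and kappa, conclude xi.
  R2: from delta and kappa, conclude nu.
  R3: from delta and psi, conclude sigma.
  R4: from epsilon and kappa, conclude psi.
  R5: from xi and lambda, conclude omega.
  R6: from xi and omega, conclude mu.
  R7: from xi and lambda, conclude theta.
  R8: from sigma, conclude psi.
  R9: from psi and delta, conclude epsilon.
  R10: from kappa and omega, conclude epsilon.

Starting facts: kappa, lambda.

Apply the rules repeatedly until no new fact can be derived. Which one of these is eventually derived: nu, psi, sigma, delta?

lambda and kappa hold, so xi follows (R1).
From xi and lambda, R5 gives omega.
From kappa and omega, R10 gives epsilon.
epsilon and kappa hold, so psi follows (R4).
sigma would need delta and psi (R3), but delta is never established. No rule produces delta, and it is not given. nu would need delta and kappa (R2), but delta is never established.

psi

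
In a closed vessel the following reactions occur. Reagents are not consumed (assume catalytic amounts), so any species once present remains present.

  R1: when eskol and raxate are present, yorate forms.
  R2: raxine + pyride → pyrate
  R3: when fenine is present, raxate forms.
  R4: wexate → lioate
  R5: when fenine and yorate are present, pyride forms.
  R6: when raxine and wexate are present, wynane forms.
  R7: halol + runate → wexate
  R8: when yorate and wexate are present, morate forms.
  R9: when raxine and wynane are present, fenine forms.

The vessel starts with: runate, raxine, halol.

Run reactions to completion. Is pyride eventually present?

pyride would need fenine and yorate (R5), but yorate never forms.

No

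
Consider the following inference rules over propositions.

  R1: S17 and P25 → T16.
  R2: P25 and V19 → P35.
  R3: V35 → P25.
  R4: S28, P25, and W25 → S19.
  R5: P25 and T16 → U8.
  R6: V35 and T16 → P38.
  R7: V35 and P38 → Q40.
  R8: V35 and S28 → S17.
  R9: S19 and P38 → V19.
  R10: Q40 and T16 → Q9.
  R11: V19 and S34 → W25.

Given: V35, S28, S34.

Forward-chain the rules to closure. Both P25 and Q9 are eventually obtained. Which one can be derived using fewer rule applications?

P25

P25: From V35, R3 gives P25. [1 rule application]
Q9: V35 holds, so P25 follows (R3). V35 and S28 hold, so S17 follows (R8). S17 and P25 hold, so T16 follows (R1). From V35 and T16, R6 gives P38. V35 and P38 hold, so Q40 follows (R7). Q40 and T16 hold, so Q9 follows (R10). [6 rule applications]
P25 needs fewer.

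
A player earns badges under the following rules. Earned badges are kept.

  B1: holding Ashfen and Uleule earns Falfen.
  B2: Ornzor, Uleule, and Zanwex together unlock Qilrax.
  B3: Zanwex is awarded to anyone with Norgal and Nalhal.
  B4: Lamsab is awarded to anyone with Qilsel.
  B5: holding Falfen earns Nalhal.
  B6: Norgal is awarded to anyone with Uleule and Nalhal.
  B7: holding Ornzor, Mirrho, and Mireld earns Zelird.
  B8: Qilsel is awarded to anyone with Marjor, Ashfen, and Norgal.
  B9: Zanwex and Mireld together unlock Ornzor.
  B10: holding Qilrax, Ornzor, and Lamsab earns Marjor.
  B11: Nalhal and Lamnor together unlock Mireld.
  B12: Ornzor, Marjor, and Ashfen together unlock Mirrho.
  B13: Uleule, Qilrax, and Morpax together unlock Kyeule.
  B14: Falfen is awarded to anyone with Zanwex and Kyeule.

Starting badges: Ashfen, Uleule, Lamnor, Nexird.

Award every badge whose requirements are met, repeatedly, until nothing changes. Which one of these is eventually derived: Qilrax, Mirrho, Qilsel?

Qilrax

With Ashfen and Uleule, Falfen is earned (B1).
With Falfen, Nalhal is earned (B5).
With Nalhal and Lamnor, Mireld is earned (B11).
With Uleule and Nalhal, Norgal is earned (B6).
With Norgal and Nalhal, Zanwex is earned (B3).
With Zanwex and Mireld, Ornzor is earned (B9).
With Ornzor, Uleule, and Zanwex, Qilrax is earned (B2).
Qilsel would need Marjor, Ashfen, and Norgal (B8), but Marjor is never earned. Mirrho would need Ornzor, Marjor, and Ashfen (B12), but Marjor is never earned.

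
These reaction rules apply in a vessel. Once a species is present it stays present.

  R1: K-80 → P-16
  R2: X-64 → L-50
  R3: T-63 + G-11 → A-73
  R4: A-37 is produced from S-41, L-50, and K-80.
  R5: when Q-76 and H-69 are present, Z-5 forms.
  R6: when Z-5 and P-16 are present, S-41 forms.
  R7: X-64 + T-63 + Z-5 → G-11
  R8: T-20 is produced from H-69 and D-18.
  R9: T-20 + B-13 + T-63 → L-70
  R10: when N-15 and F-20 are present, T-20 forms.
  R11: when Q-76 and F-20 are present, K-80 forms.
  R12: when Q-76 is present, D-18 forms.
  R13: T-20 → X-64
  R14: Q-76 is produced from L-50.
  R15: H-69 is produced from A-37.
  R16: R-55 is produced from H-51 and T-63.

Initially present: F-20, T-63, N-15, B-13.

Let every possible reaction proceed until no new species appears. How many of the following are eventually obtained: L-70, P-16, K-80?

N-15 and F-20 present → T-20 forms (R10).
T-20, B-13, and T-63 present → L-70 forms (R9).
T-20 present → X-64 forms (R13).
X-64 present → L-50 forms (R2).
L-50 present → Q-76 forms (R14).
Q-76 and F-20 present → K-80 forms (R11).
K-80 present → P-16 forms (R1).
L-70: reached.
P-16: reached.
K-80: reached.
All 3 are reached.

3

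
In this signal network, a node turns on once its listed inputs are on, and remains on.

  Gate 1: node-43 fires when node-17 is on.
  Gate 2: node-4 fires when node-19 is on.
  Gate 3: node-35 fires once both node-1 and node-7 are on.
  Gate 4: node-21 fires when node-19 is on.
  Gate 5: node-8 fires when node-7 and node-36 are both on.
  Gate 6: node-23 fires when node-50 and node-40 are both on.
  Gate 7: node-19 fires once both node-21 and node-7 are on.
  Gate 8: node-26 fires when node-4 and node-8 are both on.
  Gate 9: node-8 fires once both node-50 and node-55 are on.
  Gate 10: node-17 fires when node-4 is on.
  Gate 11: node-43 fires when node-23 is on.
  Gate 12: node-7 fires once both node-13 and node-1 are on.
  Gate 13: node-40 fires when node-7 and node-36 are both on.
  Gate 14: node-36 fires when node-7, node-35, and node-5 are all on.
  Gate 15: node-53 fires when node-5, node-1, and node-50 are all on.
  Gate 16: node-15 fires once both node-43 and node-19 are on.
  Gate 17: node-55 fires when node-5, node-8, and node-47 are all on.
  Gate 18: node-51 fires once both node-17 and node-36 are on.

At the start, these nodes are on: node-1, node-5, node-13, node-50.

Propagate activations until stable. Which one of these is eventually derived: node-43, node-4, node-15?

Gate 12: node-13 and node-1 on → node-7 on.
node-1 and node-7 are on, so node-35 fires (Gate 3).
Gate 14: node-7, node-35, and node-5 on → node-36 on.
node-7 and node-36 are on, so node-40 fires (Gate 13).
Gate 6: node-50 and node-40 on → node-23 on.
Gate 11: node-23 on → node-43 on.
node-15 would need node-43 and node-19 (Gate 16), but node-19 never turns on. node-4 would need node-19 (Gate 2), but node-19 never turns on.

node-43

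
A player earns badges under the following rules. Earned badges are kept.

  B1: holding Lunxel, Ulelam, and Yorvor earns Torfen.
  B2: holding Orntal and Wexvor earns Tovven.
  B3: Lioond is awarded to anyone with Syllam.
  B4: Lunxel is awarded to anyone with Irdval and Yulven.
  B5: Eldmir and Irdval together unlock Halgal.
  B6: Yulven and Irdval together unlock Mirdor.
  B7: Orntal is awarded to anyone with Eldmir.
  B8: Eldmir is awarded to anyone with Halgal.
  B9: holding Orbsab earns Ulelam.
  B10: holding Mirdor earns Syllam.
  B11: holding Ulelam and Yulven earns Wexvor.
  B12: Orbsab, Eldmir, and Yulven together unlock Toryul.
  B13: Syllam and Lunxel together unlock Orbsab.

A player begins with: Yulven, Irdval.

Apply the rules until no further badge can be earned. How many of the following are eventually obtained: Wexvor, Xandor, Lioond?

With Irdval and Yulven, Lunxel is earned (B4).
With Yulven and Irdval, Mirdor is earned (B6).
With Mirdor, Syllam is earned (B10).
With Syllam and Lunxel, Orbsab is earned (B13).
With Syllam, Lioond is earned (B3).
With Orbsab, Ulelam is earned (B9).
With Ulelam and Yulven, Wexvor is earned (B11).
Wexvor: reached.
No rule produces Xandor, and it is not given.
Lioond: reached.
Reached: Wexvor and Lioond — 2 of the 3.

2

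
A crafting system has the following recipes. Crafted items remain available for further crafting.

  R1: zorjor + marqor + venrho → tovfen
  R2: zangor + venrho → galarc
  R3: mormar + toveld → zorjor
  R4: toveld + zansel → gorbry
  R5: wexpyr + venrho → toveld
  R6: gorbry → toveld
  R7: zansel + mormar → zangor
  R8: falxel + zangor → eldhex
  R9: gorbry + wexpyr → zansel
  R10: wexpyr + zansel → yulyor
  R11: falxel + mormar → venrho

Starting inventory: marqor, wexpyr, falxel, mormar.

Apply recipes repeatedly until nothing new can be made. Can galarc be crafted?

galarc would need zangor and venrho (R2), but zangor is never obtained.

No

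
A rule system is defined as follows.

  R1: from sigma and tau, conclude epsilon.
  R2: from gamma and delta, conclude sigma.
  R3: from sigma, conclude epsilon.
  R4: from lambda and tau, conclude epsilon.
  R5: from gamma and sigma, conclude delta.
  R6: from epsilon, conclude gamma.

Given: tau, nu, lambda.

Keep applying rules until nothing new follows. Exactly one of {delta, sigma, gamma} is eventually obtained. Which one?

gamma

lambda and tau hold, so epsilon follows (R4).
epsilon holds, so gamma follows (R6).
sigma would need gamma and delta (R2), but delta is never established. delta would need gamma and sigma (R5), but sigma is never established.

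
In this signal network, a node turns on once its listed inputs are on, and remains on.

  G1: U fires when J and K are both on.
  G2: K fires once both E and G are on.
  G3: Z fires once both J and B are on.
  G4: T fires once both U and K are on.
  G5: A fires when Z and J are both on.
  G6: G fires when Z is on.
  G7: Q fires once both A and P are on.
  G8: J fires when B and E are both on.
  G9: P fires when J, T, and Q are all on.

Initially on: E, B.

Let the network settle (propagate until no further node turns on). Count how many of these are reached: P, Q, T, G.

2

G8: B and E on → J on.
G3: J and B on → Z on.
G6: Z on → G on.
E and G are on, so K fires (G2).
G1: J and K on → U on.
G4: U and K on → T on.
P would need J, T, and Q (G9), but Q never turns on.
Q would need A and P (G7), but P never turns on.
T: reached.
G: reached.
Reached: T and G — 2 of the 4.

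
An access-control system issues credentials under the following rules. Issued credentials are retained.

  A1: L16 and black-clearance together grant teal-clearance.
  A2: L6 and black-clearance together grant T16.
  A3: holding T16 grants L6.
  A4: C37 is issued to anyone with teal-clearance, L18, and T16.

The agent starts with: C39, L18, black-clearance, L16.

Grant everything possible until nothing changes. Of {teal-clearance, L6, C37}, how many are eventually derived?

1

Holding L16 and black-clearance grants teal-clearance (A1).
teal-clearance: reached.
L6 would need T16 (A3), but T16 is never granted.
C37 would need teal-clearance, L18, and T16 (A4), but T16 is never granted.
Reached: teal-clearance — 1 of the 3.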